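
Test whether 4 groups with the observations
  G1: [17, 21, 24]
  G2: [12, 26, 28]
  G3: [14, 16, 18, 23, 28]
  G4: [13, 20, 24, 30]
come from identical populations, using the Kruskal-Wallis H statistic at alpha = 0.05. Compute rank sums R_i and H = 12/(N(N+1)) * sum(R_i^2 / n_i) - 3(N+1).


Step 1: Combine all N = 15 observations and assign midranks.
sorted (value, group, rank): (12,G2,1), (13,G4,2), (14,G3,3), (16,G3,4), (17,G1,5), (18,G3,6), (20,G4,7), (21,G1,8), (23,G3,9), (24,G1,10.5), (24,G4,10.5), (26,G2,12), (28,G2,13.5), (28,G3,13.5), (30,G4,15)
Step 2: Sum ranks within each group.
R_1 = 23.5 (n_1 = 3)
R_2 = 26.5 (n_2 = 3)
R_3 = 35.5 (n_3 = 5)
R_4 = 34.5 (n_4 = 4)
Step 3: H = 12/(N(N+1)) * sum(R_i^2/n_i) - 3(N+1)
     = 12/(15*16) * (23.5^2/3 + 26.5^2/3 + 35.5^2/5 + 34.5^2/4) - 3*16
     = 0.050000 * 967.779 - 48
     = 0.388958.
Step 4: Ties present; correction factor C = 1 - 12/(15^3 - 15) = 0.996429. Corrected H = 0.388958 / 0.996429 = 0.390352.
Step 5: Under H0, H ~ chi^2(3); p-value = 0.942228.
Step 6: alpha = 0.05. fail to reject H0.

H = 0.3904, df = 3, p = 0.942228, fail to reject H0.


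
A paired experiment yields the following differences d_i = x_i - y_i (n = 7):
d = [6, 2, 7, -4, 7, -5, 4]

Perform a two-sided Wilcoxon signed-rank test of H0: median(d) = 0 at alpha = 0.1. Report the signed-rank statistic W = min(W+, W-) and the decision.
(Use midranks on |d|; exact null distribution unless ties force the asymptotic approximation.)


Step 1: Drop any zero differences (none here) and take |d_i|.
|d| = [6, 2, 7, 4, 7, 5, 4]
Step 2: Midrank |d_i| (ties get averaged ranks).
ranks: |6|->5, |2|->1, |7|->6.5, |4|->2.5, |7|->6.5, |5|->4, |4|->2.5
Step 3: Attach original signs; sum ranks with positive sign and with negative sign.
W+ = 5 + 1 + 6.5 + 6.5 + 2.5 = 21.5
W- = 2.5 + 4 = 6.5
(Check: W+ + W- = 28 should equal n(n+1)/2 = 28.)
Step 4: Test statistic W = min(W+, W-) = 6.5.
Step 5: Ties in |d|, so use the tie-corrected normal approximation.
        E[W] = n(n+1)/4 = 7*8/4 = 14.
        Tie groups: |d|=4 (t=2), |d|=7 (t=2); sum(t^3 - t) = 12.
        Var[W] = n(n+1)(2n+1)/24 - sum(t^3-t)/48 = 840/24 - 12/48 = 34.75.
        z = (W - E[W]) / sqrt(Var[W]) = (6.5 - 14) / 5.8949 = -1.2723.
        Two-sided p = 2*Phi(z) = 0.203272.
Step 6: alpha = 0.1. fail to reject H0.

W+ = 21.5, W- = 6.5, W = min = 6.5, p = 0.203272, fail to reject H0.


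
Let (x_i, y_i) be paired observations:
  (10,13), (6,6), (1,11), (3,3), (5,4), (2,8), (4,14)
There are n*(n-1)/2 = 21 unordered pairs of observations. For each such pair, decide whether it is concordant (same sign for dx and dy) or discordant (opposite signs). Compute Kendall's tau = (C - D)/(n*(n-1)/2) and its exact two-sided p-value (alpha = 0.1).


Step 1: Enumerate the 21 unordered pairs (i,j) with i<j and classify each by sign(x_j-x_i) * sign(y_j-y_i).
  (1,2):dx=-4,dy=-7->C; (1,3):dx=-9,dy=-2->C; (1,4):dx=-7,dy=-10->C; (1,5):dx=-5,dy=-9->C
  (1,6):dx=-8,dy=-5->C; (1,7):dx=-6,dy=+1->D; (2,3):dx=-5,dy=+5->D; (2,4):dx=-3,dy=-3->C
  (2,5):dx=-1,dy=-2->C; (2,6):dx=-4,dy=+2->D; (2,7):dx=-2,dy=+8->D; (3,4):dx=+2,dy=-8->D
  (3,5):dx=+4,dy=-7->D; (3,6):dx=+1,dy=-3->D; (3,7):dx=+3,dy=+3->C; (4,5):dx=+2,dy=+1->C
  (4,6):dx=-1,dy=+5->D; (4,7):dx=+1,dy=+11->C; (5,6):dx=-3,dy=+4->D; (5,7):dx=-1,dy=+10->D
  (6,7):dx=+2,dy=+6->C
Step 2: C = 11, D = 10, total pairs = 21.
Step 3: tau = (C - D)/(n(n-1)/2) = (11 - 10)/21 = 0.047619.
Step 4: Exact two-sided p-value (enumerate n! = 5040 permutations of y under H0): p = 1.000000.
Step 5: alpha = 0.1. fail to reject H0.

tau_b = 0.0476 (C=11, D=10), p = 1.000000, fail to reject H0.


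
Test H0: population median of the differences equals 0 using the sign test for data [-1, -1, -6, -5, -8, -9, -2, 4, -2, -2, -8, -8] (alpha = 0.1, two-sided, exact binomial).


Step 1: Discard zero differences. Original n = 12; n_eff = number of nonzero differences = 12.
Nonzero differences (with sign): -1, -1, -6, -5, -8, -9, -2, +4, -2, -2, -8, -8
Step 2: Count signs: positive = 1, negative = 11.
Step 3: Under H0: P(positive) = 0.5, so the number of positives S ~ Bin(12, 0.5).
Step 4: Two-sided exact p-value = sum of Bin(12,0.5) probabilities at or below the observed probability = 0.006348.
Step 5: alpha = 0.1. reject H0.

n_eff = 12, pos = 1, neg = 11, p = 0.006348, reject H0.


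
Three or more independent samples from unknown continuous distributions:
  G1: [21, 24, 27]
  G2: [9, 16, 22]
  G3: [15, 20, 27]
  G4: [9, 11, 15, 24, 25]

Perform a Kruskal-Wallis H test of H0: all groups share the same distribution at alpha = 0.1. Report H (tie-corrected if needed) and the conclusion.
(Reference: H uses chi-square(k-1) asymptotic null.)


Step 1: Combine all N = 14 observations and assign midranks.
sorted (value, group, rank): (9,G2,1.5), (9,G4,1.5), (11,G4,3), (15,G3,4.5), (15,G4,4.5), (16,G2,6), (20,G3,7), (21,G1,8), (22,G2,9), (24,G1,10.5), (24,G4,10.5), (25,G4,12), (27,G1,13.5), (27,G3,13.5)
Step 2: Sum ranks within each group.
R_1 = 32 (n_1 = 3)
R_2 = 16.5 (n_2 = 3)
R_3 = 25 (n_3 = 3)
R_4 = 31.5 (n_4 = 5)
Step 3: H = 12/(N(N+1)) * sum(R_i^2/n_i) - 3(N+1)
     = 12/(14*15) * (32^2/3 + 16.5^2/3 + 25^2/3 + 31.5^2/5) - 3*15
     = 0.057143 * 838.867 - 45
     = 2.935238.
Step 4: Ties present; correction factor C = 1 - 24/(14^3 - 14) = 0.991209. Corrected H = 2.935238 / 0.991209 = 2.961271.
Step 5: Under H0, H ~ chi^2(3); p-value = 0.397635.
Step 6: alpha = 0.1. fail to reject H0.

H = 2.9613, df = 3, p = 0.397635, fail to reject H0.


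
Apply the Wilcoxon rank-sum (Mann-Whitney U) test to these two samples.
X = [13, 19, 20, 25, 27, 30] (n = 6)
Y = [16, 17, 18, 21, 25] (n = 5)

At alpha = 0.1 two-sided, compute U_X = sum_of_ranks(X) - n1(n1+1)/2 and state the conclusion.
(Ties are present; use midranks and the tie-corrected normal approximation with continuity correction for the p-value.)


Step 1: Combine and sort all 11 observations; assign midranks.
sorted (value, group): (13,X), (16,Y), (17,Y), (18,Y), (19,X), (20,X), (21,Y), (25,X), (25,Y), (27,X), (30,X)
ranks: 13->1, 16->2, 17->3, 18->4, 19->5, 20->6, 21->7, 25->8.5, 25->8.5, 27->10, 30->11
Step 2: Rank sum for X: R1 = 1 + 5 + 6 + 8.5 + 10 + 11 = 41.5.
Step 3: U_X = R1 - n1(n1+1)/2 = 41.5 - 6*7/2 = 41.5 - 21 = 20.5.
       U_Y = n1*n2 - U_X = 30 - 20.5 = 9.5.
Step 4: Ties are present, so use the tie-corrected normal approximation (with continuity correction) for the p-value.
Step 5: p-value = 0.360216; compare to alpha = 0.1. fail to reject H0.

U_X = 20.5, p = 0.360216, fail to reject H0 at alpha = 0.1.


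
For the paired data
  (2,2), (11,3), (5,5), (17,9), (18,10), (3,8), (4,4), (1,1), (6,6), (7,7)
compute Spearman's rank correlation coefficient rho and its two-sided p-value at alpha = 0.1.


Step 1: Rank x and y separately (midranks; no ties here).
rank(x): 2->2, 11->8, 5->5, 17->9, 18->10, 3->3, 4->4, 1->1, 6->6, 7->7
rank(y): 2->2, 3->3, 5->5, 9->9, 10->10, 8->8, 4->4, 1->1, 6->6, 7->7
Step 2: d_i = R_x(i) - R_y(i); compute d_i^2.
  (2-2)^2=0, (8-3)^2=25, (5-5)^2=0, (9-9)^2=0, (10-10)^2=0, (3-8)^2=25, (4-4)^2=0, (1-1)^2=0, (6-6)^2=0, (7-7)^2=0
sum(d^2) = 50.
Step 3: rho = 1 - 6*50 / (10*(10^2 - 1)) = 1 - 300/990 = 0.696970.
Step 4: Under H0, t = rho * sqrt((n-2)/(1-rho^2)) = 2.7490 ~ t(8).
Step 5: Two-sided p-value from the t-distribution with 8 df = 0.025097.
Step 6: alpha = 0.1. reject H0.

rho = 0.6970, p = 0.025097, reject H0 at alpha = 0.1.


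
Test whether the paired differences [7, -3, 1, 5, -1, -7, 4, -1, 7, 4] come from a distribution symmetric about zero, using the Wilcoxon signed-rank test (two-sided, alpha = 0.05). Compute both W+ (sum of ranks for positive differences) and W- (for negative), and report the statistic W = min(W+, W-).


Step 1: Drop any zero differences (none here) and take |d_i|.
|d| = [7, 3, 1, 5, 1, 7, 4, 1, 7, 4]
Step 2: Midrank |d_i| (ties get averaged ranks).
ranks: |7|->9, |3|->4, |1|->2, |5|->7, |1|->2, |7|->9, |4|->5.5, |1|->2, |7|->9, |4|->5.5
Step 3: Attach original signs; sum ranks with positive sign and with negative sign.
W+ = 9 + 2 + 7 + 5.5 + 9 + 5.5 = 38
W- = 4 + 2 + 9 + 2 = 17
(Check: W+ + W- = 55 should equal n(n+1)/2 = 55.)
Step 4: Test statistic W = min(W+, W-) = 17.
Step 5: Ties in |d|, so use the tie-corrected normal approximation.
        E[W] = n(n+1)/4 = 10*11/4 = 27.5.
        Tie groups: |d|=1 (t=3), |d|=4 (t=2), |d|=7 (t=3); sum(t^3 - t) = 54.
        Var[W] = n(n+1)(2n+1)/24 - sum(t^3-t)/48 = 2310/24 - 54/48 = 95.125.
        z = (W - E[W]) / sqrt(Var[W]) = (17 - 27.5) / 9.7532 = -1.0766.
        Two-sided p = 2*Phi(z) = 0.281673.
Step 6: alpha = 0.05. fail to reject H0.

W+ = 38, W- = 17, W = min = 17, p = 0.281673, fail to reject H0.


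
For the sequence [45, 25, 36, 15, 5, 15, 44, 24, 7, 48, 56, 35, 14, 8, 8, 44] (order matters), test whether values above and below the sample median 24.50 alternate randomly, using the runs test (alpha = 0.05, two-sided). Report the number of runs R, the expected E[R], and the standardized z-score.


Step 1: Compute median = 24.50; label A = above, B = below.
Labels in order: AAABBBABBAAABBBA  (n_A = 8, n_B = 8)
Step 2: Count runs R = 7.
Step 3: Under H0 (random ordering), E[R] = 2*n_A*n_B/(n_A+n_B) + 1 = 2*8*8/16 + 1 = 9.0000.
        Var[R] = 2*n_A*n_B*(2*n_A*n_B - n_A - n_B) / ((n_A+n_B)^2 * (n_A+n_B-1)) = 14336/3840 = 3.7333.
        SD[R] = 1.9322.
Step 4: Continuity-corrected z = (R + 0.5 - E[R]) / SD[R] = (7 + 0.5 - 9.0000) / 1.9322 = -0.7763.
Step 5: Two-sided p-value via normal approximation = 2*(1 - Phi(|z|)) = 0.437558.
Step 6: alpha = 0.05. fail to reject H0.

R = 7, z = -0.7763, p = 0.437558, fail to reject H0.


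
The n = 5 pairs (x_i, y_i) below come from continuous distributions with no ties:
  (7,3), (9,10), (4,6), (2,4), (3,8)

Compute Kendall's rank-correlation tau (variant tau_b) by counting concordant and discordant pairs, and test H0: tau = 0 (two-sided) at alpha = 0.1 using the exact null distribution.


Step 1: Enumerate the 10 unordered pairs (i,j) with i<j and classify each by sign(x_j-x_i) * sign(y_j-y_i).
  (1,2):dx=+2,dy=+7->C; (1,3):dx=-3,dy=+3->D; (1,4):dx=-5,dy=+1->D; (1,5):dx=-4,dy=+5->D
  (2,3):dx=-5,dy=-4->C; (2,4):dx=-7,dy=-6->C; (2,5):dx=-6,dy=-2->C; (3,4):dx=-2,dy=-2->C
  (3,5):dx=-1,dy=+2->D; (4,5):dx=+1,dy=+4->C
Step 2: C = 6, D = 4, total pairs = 10.
Step 3: tau = (C - D)/(n(n-1)/2) = (6 - 4)/10 = 0.200000.
Step 4: Exact two-sided p-value (enumerate n! = 120 permutations of y under H0): p = 0.816667.
Step 5: alpha = 0.1. fail to reject H0.

tau_b = 0.2000 (C=6, D=4), p = 0.816667, fail to reject H0.


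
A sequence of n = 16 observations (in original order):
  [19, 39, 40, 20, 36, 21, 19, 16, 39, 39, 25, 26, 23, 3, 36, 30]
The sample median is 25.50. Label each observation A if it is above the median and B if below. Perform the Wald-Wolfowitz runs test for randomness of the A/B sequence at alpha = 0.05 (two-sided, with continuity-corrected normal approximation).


Step 1: Compute median = 25.50; label A = above, B = below.
Labels in order: BAABABBBAABABBAA  (n_A = 8, n_B = 8)
Step 2: Count runs R = 10.
Step 3: Under H0 (random ordering), E[R] = 2*n_A*n_B/(n_A+n_B) + 1 = 2*8*8/16 + 1 = 9.0000.
        Var[R] = 2*n_A*n_B*(2*n_A*n_B - n_A - n_B) / ((n_A+n_B)^2 * (n_A+n_B-1)) = 14336/3840 = 3.7333.
        SD[R] = 1.9322.
Step 4: Continuity-corrected z = (R - 0.5 - E[R]) / SD[R] = (10 - 0.5 - 9.0000) / 1.9322 = 0.2588.
Step 5: Two-sided p-value via normal approximation = 2*(1 - Phi(|z|)) = 0.795809.
Step 6: alpha = 0.05. fail to reject H0.

R = 10, z = 0.2588, p = 0.795809, fail to reject H0.


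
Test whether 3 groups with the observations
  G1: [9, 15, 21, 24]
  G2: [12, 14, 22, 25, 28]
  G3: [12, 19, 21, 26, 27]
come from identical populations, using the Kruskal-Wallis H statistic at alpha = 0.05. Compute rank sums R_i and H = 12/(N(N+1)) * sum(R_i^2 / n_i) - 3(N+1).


Step 1: Combine all N = 14 observations and assign midranks.
sorted (value, group, rank): (9,G1,1), (12,G2,2.5), (12,G3,2.5), (14,G2,4), (15,G1,5), (19,G3,6), (21,G1,7.5), (21,G3,7.5), (22,G2,9), (24,G1,10), (25,G2,11), (26,G3,12), (27,G3,13), (28,G2,14)
Step 2: Sum ranks within each group.
R_1 = 23.5 (n_1 = 4)
R_2 = 40.5 (n_2 = 5)
R_3 = 41 (n_3 = 5)
Step 3: H = 12/(N(N+1)) * sum(R_i^2/n_i) - 3(N+1)
     = 12/(14*15) * (23.5^2/4 + 40.5^2/5 + 41^2/5) - 3*15
     = 0.057143 * 802.312 - 45
     = 0.846429.
Step 4: Ties present; correction factor C = 1 - 12/(14^3 - 14) = 0.995604. Corrected H = 0.846429 / 0.995604 = 0.850166.
Step 5: Under H0, H ~ chi^2(2); p-value = 0.653716.
Step 6: alpha = 0.05. fail to reject H0.

H = 0.8502, df = 2, p = 0.653716, fail to reject H0.


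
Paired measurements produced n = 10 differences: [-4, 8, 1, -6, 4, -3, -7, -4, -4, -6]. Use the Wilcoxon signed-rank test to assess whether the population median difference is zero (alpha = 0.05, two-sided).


Step 1: Drop any zero differences (none here) and take |d_i|.
|d| = [4, 8, 1, 6, 4, 3, 7, 4, 4, 6]
Step 2: Midrank |d_i| (ties get averaged ranks).
ranks: |4|->4.5, |8|->10, |1|->1, |6|->7.5, |4|->4.5, |3|->2, |7|->9, |4|->4.5, |4|->4.5, |6|->7.5
Step 3: Attach original signs; sum ranks with positive sign and with negative sign.
W+ = 10 + 1 + 4.5 = 15.5
W- = 4.5 + 7.5 + 2 + 9 + 4.5 + 4.5 + 7.5 = 39.5
(Check: W+ + W- = 55 should equal n(n+1)/2 = 55.)
Step 4: Test statistic W = min(W+, W-) = 15.5.
Step 5: Ties in |d|, so use the tie-corrected normal approximation.
        E[W] = n(n+1)/4 = 10*11/4 = 27.5.
        Tie groups: |d|=4 (t=4), |d|=6 (t=2); sum(t^3 - t) = 66.
        Var[W] = n(n+1)(2n+1)/24 - sum(t^3-t)/48 = 2310/24 - 66/48 = 94.875.
        z = (W - E[W]) / sqrt(Var[W]) = (15.5 - 27.5) / 9.7404 = -1.2320.
        Two-sided p = 2*Phi(z) = 0.217955.
Step 6: alpha = 0.05. fail to reject H0.

W+ = 15.5, W- = 39.5, W = min = 15.5, p = 0.217955, fail to reject H0.


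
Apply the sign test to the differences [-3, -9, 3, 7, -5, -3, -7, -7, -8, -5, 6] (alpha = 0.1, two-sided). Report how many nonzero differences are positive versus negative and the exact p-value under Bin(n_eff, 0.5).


Step 1: Discard zero differences. Original n = 11; n_eff = number of nonzero differences = 11.
Nonzero differences (with sign): -3, -9, +3, +7, -5, -3, -7, -7, -8, -5, +6
Step 2: Count signs: positive = 3, negative = 8.
Step 3: Under H0: P(positive) = 0.5, so the number of positives S ~ Bin(11, 0.5).
Step 4: Two-sided exact p-value = sum of Bin(11,0.5) probabilities at or below the observed probability = 0.226562.
Step 5: alpha = 0.1. fail to reject H0.

n_eff = 11, pos = 3, neg = 8, p = 0.226562, fail to reject H0.


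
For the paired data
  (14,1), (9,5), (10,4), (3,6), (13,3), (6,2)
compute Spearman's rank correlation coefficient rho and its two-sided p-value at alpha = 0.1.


Step 1: Rank x and y separately (midranks; no ties here).
rank(x): 14->6, 9->3, 10->4, 3->1, 13->5, 6->2
rank(y): 1->1, 5->5, 4->4, 6->6, 3->3, 2->2
Step 2: d_i = R_x(i) - R_y(i); compute d_i^2.
  (6-1)^2=25, (3-5)^2=4, (4-4)^2=0, (1-6)^2=25, (5-3)^2=4, (2-2)^2=0
sum(d^2) = 58.
Step 3: rho = 1 - 6*58 / (6*(6^2 - 1)) = 1 - 348/210 = -0.657143.
Step 4: Under H0, t = rho * sqrt((n-2)/(1-rho^2)) = -1.7436 ~ t(4).
Step 5: Two-sided p-value from the t-distribution with 4 df = 0.156175.
Step 6: alpha = 0.1. fail to reject H0.

rho = -0.6571, p = 0.156175, fail to reject H0 at alpha = 0.1.


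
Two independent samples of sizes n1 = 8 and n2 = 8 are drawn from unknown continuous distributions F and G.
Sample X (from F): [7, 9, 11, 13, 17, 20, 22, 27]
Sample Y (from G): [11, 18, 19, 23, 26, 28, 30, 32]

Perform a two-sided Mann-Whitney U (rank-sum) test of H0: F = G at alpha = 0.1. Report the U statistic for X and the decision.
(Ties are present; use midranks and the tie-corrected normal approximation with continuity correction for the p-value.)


Step 1: Combine and sort all 16 observations; assign midranks.
sorted (value, group): (7,X), (9,X), (11,X), (11,Y), (13,X), (17,X), (18,Y), (19,Y), (20,X), (22,X), (23,Y), (26,Y), (27,X), (28,Y), (30,Y), (32,Y)
ranks: 7->1, 9->2, 11->3.5, 11->3.5, 13->5, 17->6, 18->7, 19->8, 20->9, 22->10, 23->11, 26->12, 27->13, 28->14, 30->15, 32->16
Step 2: Rank sum for X: R1 = 1 + 2 + 3.5 + 5 + 6 + 9 + 10 + 13 = 49.5.
Step 3: U_X = R1 - n1(n1+1)/2 = 49.5 - 8*9/2 = 49.5 - 36 = 13.5.
       U_Y = n1*n2 - U_X = 64 - 13.5 = 50.5.
Step 4: Ties are present, so use the tie-corrected normal approximation (with continuity correction) for the p-value.
Step 5: p-value = 0.058522; compare to alpha = 0.1. reject H0.

U_X = 13.5, p = 0.058522, reject H0 at alpha = 0.1.


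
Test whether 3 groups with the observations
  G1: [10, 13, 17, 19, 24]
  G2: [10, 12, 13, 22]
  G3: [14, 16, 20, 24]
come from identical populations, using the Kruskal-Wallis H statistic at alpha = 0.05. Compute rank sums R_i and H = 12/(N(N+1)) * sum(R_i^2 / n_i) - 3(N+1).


Step 1: Combine all N = 13 observations and assign midranks.
sorted (value, group, rank): (10,G1,1.5), (10,G2,1.5), (12,G2,3), (13,G1,4.5), (13,G2,4.5), (14,G3,6), (16,G3,7), (17,G1,8), (19,G1,9), (20,G3,10), (22,G2,11), (24,G1,12.5), (24,G3,12.5)
Step 2: Sum ranks within each group.
R_1 = 35.5 (n_1 = 5)
R_2 = 20 (n_2 = 4)
R_3 = 35.5 (n_3 = 4)
Step 3: H = 12/(N(N+1)) * sum(R_i^2/n_i) - 3(N+1)
     = 12/(13*14) * (35.5^2/5 + 20^2/4 + 35.5^2/4) - 3*14
     = 0.065934 * 667.112 - 42
     = 1.985440.
Step 4: Ties present; correction factor C = 1 - 18/(13^3 - 13) = 0.991758. Corrected H = 1.985440 / 0.991758 = 2.001939.
Step 5: Under H0, H ~ chi^2(2); p-value = 0.367523.
Step 6: alpha = 0.05. fail to reject H0.

H = 2.0019, df = 2, p = 0.367523, fail to reject H0.


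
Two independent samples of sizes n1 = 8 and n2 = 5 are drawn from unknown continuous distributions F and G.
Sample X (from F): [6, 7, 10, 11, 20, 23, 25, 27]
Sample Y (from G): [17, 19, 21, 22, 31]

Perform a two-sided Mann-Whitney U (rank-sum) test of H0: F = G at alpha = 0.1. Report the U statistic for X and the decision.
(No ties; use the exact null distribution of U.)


Step 1: Combine and sort all 13 observations; assign midranks.
sorted (value, group): (6,X), (7,X), (10,X), (11,X), (17,Y), (19,Y), (20,X), (21,Y), (22,Y), (23,X), (25,X), (27,X), (31,Y)
ranks: 6->1, 7->2, 10->3, 11->4, 17->5, 19->6, 20->7, 21->8, 22->9, 23->10, 25->11, 27->12, 31->13
Step 2: Rank sum for X: R1 = 1 + 2 + 3 + 4 + 7 + 10 + 11 + 12 = 50.
Step 3: U_X = R1 - n1(n1+1)/2 = 50 - 8*9/2 = 50 - 36 = 14.
       U_Y = n1*n2 - U_X = 40 - 14 = 26.
Step 4: No ties, so the exact null distribution of U (based on enumerating the C(13,8) = 1287 equally likely rank assignments) gives the two-sided p-value.
Step 5: p-value = 0.435120; compare to alpha = 0.1. fail to reject H0.

U_X = 14, p = 0.435120, fail to reject H0 at alpha = 0.1.


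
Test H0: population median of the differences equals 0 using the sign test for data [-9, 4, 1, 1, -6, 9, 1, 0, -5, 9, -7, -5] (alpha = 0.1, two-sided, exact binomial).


Step 1: Discard zero differences. Original n = 12; n_eff = number of nonzero differences = 11.
Nonzero differences (with sign): -9, +4, +1, +1, -6, +9, +1, -5, +9, -7, -5
Step 2: Count signs: positive = 6, negative = 5.
Step 3: Under H0: P(positive) = 0.5, so the number of positives S ~ Bin(11, 0.5).
Step 4: Two-sided exact p-value = sum of Bin(11,0.5) probabilities at or below the observed probability = 1.000000.
Step 5: alpha = 0.1. fail to reject H0.

n_eff = 11, pos = 6, neg = 5, p = 1.000000, fail to reject H0.


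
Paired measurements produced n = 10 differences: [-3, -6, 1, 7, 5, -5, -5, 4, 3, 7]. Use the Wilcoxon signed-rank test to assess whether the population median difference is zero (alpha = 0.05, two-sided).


Step 1: Drop any zero differences (none here) and take |d_i|.
|d| = [3, 6, 1, 7, 5, 5, 5, 4, 3, 7]
Step 2: Midrank |d_i| (ties get averaged ranks).
ranks: |3|->2.5, |6|->8, |1|->1, |7|->9.5, |5|->6, |5|->6, |5|->6, |4|->4, |3|->2.5, |7|->9.5
Step 3: Attach original signs; sum ranks with positive sign and with negative sign.
W+ = 1 + 9.5 + 6 + 4 + 2.5 + 9.5 = 32.5
W- = 2.5 + 8 + 6 + 6 = 22.5
(Check: W+ + W- = 55 should equal n(n+1)/2 = 55.)
Step 4: Test statistic W = min(W+, W-) = 22.5.
Step 5: Ties in |d|, so use the tie-corrected normal approximation.
        E[W] = n(n+1)/4 = 10*11/4 = 27.5.
        Tie groups: |d|=3 (t=2), |d|=5 (t=3), |d|=7 (t=2); sum(t^3 - t) = 36.
        Var[W] = n(n+1)(2n+1)/24 - sum(t^3-t)/48 = 2310/24 - 36/48 = 95.5.
        z = (W - E[W]) / sqrt(Var[W]) = (22.5 - 27.5) / 9.7724 = -0.5116.
        Two-sided p = 2*Phi(z) = 0.608900.
Step 6: alpha = 0.05. fail to reject H0.

W+ = 32.5, W- = 22.5, W = min = 22.5, p = 0.608900, fail to reject H0.


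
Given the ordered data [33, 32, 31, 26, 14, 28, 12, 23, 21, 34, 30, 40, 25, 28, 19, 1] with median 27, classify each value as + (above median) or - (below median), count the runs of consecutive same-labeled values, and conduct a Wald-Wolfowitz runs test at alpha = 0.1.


Step 1: Compute median = 27; label A = above, B = below.
Labels in order: AAABBABBBAAABABB  (n_A = 8, n_B = 8)
Step 2: Count runs R = 8.
Step 3: Under H0 (random ordering), E[R] = 2*n_A*n_B/(n_A+n_B) + 1 = 2*8*8/16 + 1 = 9.0000.
        Var[R] = 2*n_A*n_B*(2*n_A*n_B - n_A - n_B) / ((n_A+n_B)^2 * (n_A+n_B-1)) = 14336/3840 = 3.7333.
        SD[R] = 1.9322.
Step 4: Continuity-corrected z = (R + 0.5 - E[R]) / SD[R] = (8 + 0.5 - 9.0000) / 1.9322 = -0.2588.
Step 5: Two-sided p-value via normal approximation = 2*(1 - Phi(|z|)) = 0.795809.
Step 6: alpha = 0.1. fail to reject H0.

R = 8, z = -0.2588, p = 0.795809, fail to reject H0.


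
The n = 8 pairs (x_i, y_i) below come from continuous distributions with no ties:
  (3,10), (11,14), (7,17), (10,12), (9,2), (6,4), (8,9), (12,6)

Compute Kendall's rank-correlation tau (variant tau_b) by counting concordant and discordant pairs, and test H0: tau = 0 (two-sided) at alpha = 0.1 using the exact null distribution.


Step 1: Enumerate the 28 unordered pairs (i,j) with i<j and classify each by sign(x_j-x_i) * sign(y_j-y_i).
  (1,2):dx=+8,dy=+4->C; (1,3):dx=+4,dy=+7->C; (1,4):dx=+7,dy=+2->C; (1,5):dx=+6,dy=-8->D
  (1,6):dx=+3,dy=-6->D; (1,7):dx=+5,dy=-1->D; (1,8):dx=+9,dy=-4->D; (2,3):dx=-4,dy=+3->D
  (2,4):dx=-1,dy=-2->C; (2,5):dx=-2,dy=-12->C; (2,6):dx=-5,dy=-10->C; (2,7):dx=-3,dy=-5->C
  (2,8):dx=+1,dy=-8->D; (3,4):dx=+3,dy=-5->D; (3,5):dx=+2,dy=-15->D; (3,6):dx=-1,dy=-13->C
  (3,7):dx=+1,dy=-8->D; (3,8):dx=+5,dy=-11->D; (4,5):dx=-1,dy=-10->C; (4,6):dx=-4,dy=-8->C
  (4,7):dx=-2,dy=-3->C; (4,8):dx=+2,dy=-6->D; (5,6):dx=-3,dy=+2->D; (5,7):dx=-1,dy=+7->D
  (5,8):dx=+3,dy=+4->C; (6,7):dx=+2,dy=+5->C; (6,8):dx=+6,dy=+2->C; (7,8):dx=+4,dy=-3->D
Step 2: C = 14, D = 14, total pairs = 28.
Step 3: tau = (C - D)/(n(n-1)/2) = (14 - 14)/28 = 0.000000.
Step 4: Exact two-sided p-value (enumerate n! = 40320 permutations of y under H0): p = 1.000000.
Step 5: alpha = 0.1. fail to reject H0.

tau_b = 0.0000 (C=14, D=14), p = 1.000000, fail to reject H0.


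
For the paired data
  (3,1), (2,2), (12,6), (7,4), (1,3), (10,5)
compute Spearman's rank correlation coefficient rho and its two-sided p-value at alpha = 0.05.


Step 1: Rank x and y separately (midranks; no ties here).
rank(x): 3->3, 2->2, 12->6, 7->4, 1->1, 10->5
rank(y): 1->1, 2->2, 6->6, 4->4, 3->3, 5->5
Step 2: d_i = R_x(i) - R_y(i); compute d_i^2.
  (3-1)^2=4, (2-2)^2=0, (6-6)^2=0, (4-4)^2=0, (1-3)^2=4, (5-5)^2=0
sum(d^2) = 8.
Step 3: rho = 1 - 6*8 / (6*(6^2 - 1)) = 1 - 48/210 = 0.771429.
Step 4: Under H0, t = rho * sqrt((n-2)/(1-rho^2)) = 2.4247 ~ t(4).
Step 5: Two-sided p-value from the t-distribution with 4 df = 0.072397.
Step 6: alpha = 0.05. fail to reject H0.

rho = 0.7714, p = 0.072397, fail to reject H0 at alpha = 0.05.


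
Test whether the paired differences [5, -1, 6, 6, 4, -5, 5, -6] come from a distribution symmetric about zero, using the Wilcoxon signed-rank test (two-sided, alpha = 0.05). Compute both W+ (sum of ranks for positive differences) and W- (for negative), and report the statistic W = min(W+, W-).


Step 1: Drop any zero differences (none here) and take |d_i|.
|d| = [5, 1, 6, 6, 4, 5, 5, 6]
Step 2: Midrank |d_i| (ties get averaged ranks).
ranks: |5|->4, |1|->1, |6|->7, |6|->7, |4|->2, |5|->4, |5|->4, |6|->7
Step 3: Attach original signs; sum ranks with positive sign and with negative sign.
W+ = 4 + 7 + 7 + 2 + 4 = 24
W- = 1 + 4 + 7 = 12
(Check: W+ + W- = 36 should equal n(n+1)/2 = 36.)
Step 4: Test statistic W = min(W+, W-) = 12.
Step 5: Ties in |d|, so use the tie-corrected normal approximation.
        E[W] = n(n+1)/4 = 8*9/4 = 18.
        Tie groups: |d|=5 (t=3), |d|=6 (t=3); sum(t^3 - t) = 48.
        Var[W] = n(n+1)(2n+1)/24 - sum(t^3-t)/48 = 1224/24 - 48/48 = 50.
        z = (W - E[W]) / sqrt(Var[W]) = (12 - 18) / 7.0711 = -0.8485.
        Two-sided p = 2*Phi(z) = 0.396144.
Step 6: alpha = 0.05. fail to reject H0.

W+ = 24, W- = 12, W = min = 12, p = 0.396144, fail to reject H0.


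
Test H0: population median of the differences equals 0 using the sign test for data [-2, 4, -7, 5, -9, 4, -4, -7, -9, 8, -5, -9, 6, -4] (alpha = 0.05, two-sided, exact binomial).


Step 1: Discard zero differences. Original n = 14; n_eff = number of nonzero differences = 14.
Nonzero differences (with sign): -2, +4, -7, +5, -9, +4, -4, -7, -9, +8, -5, -9, +6, -4
Step 2: Count signs: positive = 5, negative = 9.
Step 3: Under H0: P(positive) = 0.5, so the number of positives S ~ Bin(14, 0.5).
Step 4: Two-sided exact p-value = sum of Bin(14,0.5) probabilities at or below the observed probability = 0.423950.
Step 5: alpha = 0.05. fail to reject H0.

n_eff = 14, pos = 5, neg = 9, p = 0.423950, fail to reject H0.


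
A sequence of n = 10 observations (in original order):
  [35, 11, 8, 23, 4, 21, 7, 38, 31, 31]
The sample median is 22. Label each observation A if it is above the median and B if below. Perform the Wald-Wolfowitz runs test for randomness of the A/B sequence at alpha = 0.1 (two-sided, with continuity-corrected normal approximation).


Step 1: Compute median = 22; label A = above, B = below.
Labels in order: ABBABBBAAA  (n_A = 5, n_B = 5)
Step 2: Count runs R = 5.
Step 3: Under H0 (random ordering), E[R] = 2*n_A*n_B/(n_A+n_B) + 1 = 2*5*5/10 + 1 = 6.0000.
        Var[R] = 2*n_A*n_B*(2*n_A*n_B - n_A - n_B) / ((n_A+n_B)^2 * (n_A+n_B-1)) = 2000/900 = 2.2222.
        SD[R] = 1.4907.
Step 4: Continuity-corrected z = (R + 0.5 - E[R]) / SD[R] = (5 + 0.5 - 6.0000) / 1.4907 = -0.3354.
Step 5: Two-sided p-value via normal approximation = 2*(1 - Phi(|z|)) = 0.737316.
Step 6: alpha = 0.1. fail to reject H0.

R = 5, z = -0.3354, p = 0.737316, fail to reject H0.


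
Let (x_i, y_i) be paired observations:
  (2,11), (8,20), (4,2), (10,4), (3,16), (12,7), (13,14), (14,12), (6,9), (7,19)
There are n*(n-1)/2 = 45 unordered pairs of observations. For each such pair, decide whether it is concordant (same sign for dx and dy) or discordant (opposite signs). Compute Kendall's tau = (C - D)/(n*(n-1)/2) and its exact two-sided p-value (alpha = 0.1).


Step 1: Enumerate the 45 unordered pairs (i,j) with i<j and classify each by sign(x_j-x_i) * sign(y_j-y_i).
  (1,2):dx=+6,dy=+9->C; (1,3):dx=+2,dy=-9->D; (1,4):dx=+8,dy=-7->D; (1,5):dx=+1,dy=+5->C
  (1,6):dx=+10,dy=-4->D; (1,7):dx=+11,dy=+3->C; (1,8):dx=+12,dy=+1->C; (1,9):dx=+4,dy=-2->D
  (1,10):dx=+5,dy=+8->C; (2,3):dx=-4,dy=-18->C; (2,4):dx=+2,dy=-16->D; (2,5):dx=-5,dy=-4->C
  (2,6):dx=+4,dy=-13->D; (2,7):dx=+5,dy=-6->D; (2,8):dx=+6,dy=-8->D; (2,9):dx=-2,dy=-11->C
  (2,10):dx=-1,dy=-1->C; (3,4):dx=+6,dy=+2->C; (3,5):dx=-1,dy=+14->D; (3,6):dx=+8,dy=+5->C
  (3,7):dx=+9,dy=+12->C; (3,8):dx=+10,dy=+10->C; (3,9):dx=+2,dy=+7->C; (3,10):dx=+3,dy=+17->C
  (4,5):dx=-7,dy=+12->D; (4,6):dx=+2,dy=+3->C; (4,7):dx=+3,dy=+10->C; (4,8):dx=+4,dy=+8->C
  (4,9):dx=-4,dy=+5->D; (4,10):dx=-3,dy=+15->D; (5,6):dx=+9,dy=-9->D; (5,7):dx=+10,dy=-2->D
  (5,8):dx=+11,dy=-4->D; (5,9):dx=+3,dy=-7->D; (5,10):dx=+4,dy=+3->C; (6,7):dx=+1,dy=+7->C
  (6,8):dx=+2,dy=+5->C; (6,9):dx=-6,dy=+2->D; (6,10):dx=-5,dy=+12->D; (7,8):dx=+1,dy=-2->D
  (7,9):dx=-7,dy=-5->C; (7,10):dx=-6,dy=+5->D; (8,9):dx=-8,dy=-3->C; (8,10):dx=-7,dy=+7->D
  (9,10):dx=+1,dy=+10->C
Step 2: C = 24, D = 21, total pairs = 45.
Step 3: tau = (C - D)/(n(n-1)/2) = (24 - 21)/45 = 0.066667.
Step 4: Exact two-sided p-value (enumerate n! = 3628800 permutations of y under H0): p = 0.861801.
Step 5: alpha = 0.1. fail to reject H0.

tau_b = 0.0667 (C=24, D=21), p = 0.861801, fail to reject H0.


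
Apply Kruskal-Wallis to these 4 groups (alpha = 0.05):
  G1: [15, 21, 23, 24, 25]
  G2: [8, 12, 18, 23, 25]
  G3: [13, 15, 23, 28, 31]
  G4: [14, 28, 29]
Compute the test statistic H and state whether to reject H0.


Step 1: Combine all N = 18 observations and assign midranks.
sorted (value, group, rank): (8,G2,1), (12,G2,2), (13,G3,3), (14,G4,4), (15,G1,5.5), (15,G3,5.5), (18,G2,7), (21,G1,8), (23,G1,10), (23,G2,10), (23,G3,10), (24,G1,12), (25,G1,13.5), (25,G2,13.5), (28,G3,15.5), (28,G4,15.5), (29,G4,17), (31,G3,18)
Step 2: Sum ranks within each group.
R_1 = 49 (n_1 = 5)
R_2 = 33.5 (n_2 = 5)
R_3 = 52 (n_3 = 5)
R_4 = 36.5 (n_4 = 3)
Step 3: H = 12/(N(N+1)) * sum(R_i^2/n_i) - 3(N+1)
     = 12/(18*19) * (49^2/5 + 33.5^2/5 + 52^2/5 + 36.5^2/3) - 3*19
     = 0.035088 * 1689.53 - 57
     = 2.281871.
Step 4: Ties present; correction factor C = 1 - 42/(18^3 - 18) = 0.992776. Corrected H = 2.281871 / 0.992776 = 2.298475.
Step 5: Under H0, H ~ chi^2(3); p-value = 0.512813.
Step 6: alpha = 0.05. fail to reject H0.

H = 2.2985, df = 3, p = 0.512813, fail to reject H0.


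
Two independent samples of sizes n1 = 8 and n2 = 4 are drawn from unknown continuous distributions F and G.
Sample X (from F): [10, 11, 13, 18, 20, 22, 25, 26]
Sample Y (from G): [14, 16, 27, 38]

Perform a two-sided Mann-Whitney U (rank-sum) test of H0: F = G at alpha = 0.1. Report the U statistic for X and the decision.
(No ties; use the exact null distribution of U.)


Step 1: Combine and sort all 12 observations; assign midranks.
sorted (value, group): (10,X), (11,X), (13,X), (14,Y), (16,Y), (18,X), (20,X), (22,X), (25,X), (26,X), (27,Y), (38,Y)
ranks: 10->1, 11->2, 13->3, 14->4, 16->5, 18->6, 20->7, 22->8, 25->9, 26->10, 27->11, 38->12
Step 2: Rank sum for X: R1 = 1 + 2 + 3 + 6 + 7 + 8 + 9 + 10 = 46.
Step 3: U_X = R1 - n1(n1+1)/2 = 46 - 8*9/2 = 46 - 36 = 10.
       U_Y = n1*n2 - U_X = 32 - 10 = 22.
Step 4: No ties, so the exact null distribution of U (based on enumerating the C(12,8) = 495 equally likely rank assignments) gives the two-sided p-value.
Step 5: p-value = 0.367677; compare to alpha = 0.1. fail to reject H0.

U_X = 10, p = 0.367677, fail to reject H0 at alpha = 0.1.


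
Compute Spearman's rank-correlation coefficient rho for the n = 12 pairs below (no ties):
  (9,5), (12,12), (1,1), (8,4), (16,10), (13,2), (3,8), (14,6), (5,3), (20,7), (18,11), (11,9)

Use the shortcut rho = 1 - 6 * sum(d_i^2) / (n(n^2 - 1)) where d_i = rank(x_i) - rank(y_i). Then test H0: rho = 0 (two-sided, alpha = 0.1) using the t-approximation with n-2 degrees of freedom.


Step 1: Rank x and y separately (midranks; no ties here).
rank(x): 9->5, 12->7, 1->1, 8->4, 16->10, 13->8, 3->2, 14->9, 5->3, 20->12, 18->11, 11->6
rank(y): 5->5, 12->12, 1->1, 4->4, 10->10, 2->2, 8->8, 6->6, 3->3, 7->7, 11->11, 9->9
Step 2: d_i = R_x(i) - R_y(i); compute d_i^2.
  (5-5)^2=0, (7-12)^2=25, (1-1)^2=0, (4-4)^2=0, (10-10)^2=0, (8-2)^2=36, (2-8)^2=36, (9-6)^2=9, (3-3)^2=0, (12-7)^2=25, (11-11)^2=0, (6-9)^2=9
sum(d^2) = 140.
Step 3: rho = 1 - 6*140 / (12*(12^2 - 1)) = 1 - 840/1716 = 0.510490.
Step 4: Under H0, t = rho * sqrt((n-2)/(1-rho^2)) = 1.8774 ~ t(10).
Step 5: Two-sided p-value from the t-distribution with 10 df = 0.089914.
Step 6: alpha = 0.1. reject H0.

rho = 0.5105, p = 0.089914, reject H0 at alpha = 0.1.


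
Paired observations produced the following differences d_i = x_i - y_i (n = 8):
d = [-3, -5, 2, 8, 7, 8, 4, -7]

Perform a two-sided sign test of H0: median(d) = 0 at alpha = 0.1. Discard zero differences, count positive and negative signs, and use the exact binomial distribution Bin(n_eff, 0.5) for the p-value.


Step 1: Discard zero differences. Original n = 8; n_eff = number of nonzero differences = 8.
Nonzero differences (with sign): -3, -5, +2, +8, +7, +8, +4, -7
Step 2: Count signs: positive = 5, negative = 3.
Step 3: Under H0: P(positive) = 0.5, so the number of positives S ~ Bin(8, 0.5).
Step 4: Two-sided exact p-value = sum of Bin(8,0.5) probabilities at or below the observed probability = 0.726562.
Step 5: alpha = 0.1. fail to reject H0.

n_eff = 8, pos = 5, neg = 3, p = 0.726562, fail to reject H0.


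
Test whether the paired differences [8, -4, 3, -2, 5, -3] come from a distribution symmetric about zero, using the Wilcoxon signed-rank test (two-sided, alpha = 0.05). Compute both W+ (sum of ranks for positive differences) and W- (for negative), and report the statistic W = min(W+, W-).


Step 1: Drop any zero differences (none here) and take |d_i|.
|d| = [8, 4, 3, 2, 5, 3]
Step 2: Midrank |d_i| (ties get averaged ranks).
ranks: |8|->6, |4|->4, |3|->2.5, |2|->1, |5|->5, |3|->2.5
Step 3: Attach original signs; sum ranks with positive sign and with negative sign.
W+ = 6 + 2.5 + 5 = 13.5
W- = 4 + 1 + 2.5 = 7.5
(Check: W+ + W- = 21 should equal n(n+1)/2 = 21.)
Step 4: Test statistic W = min(W+, W-) = 7.5.
Step 5: Ties in |d|, so use the tie-corrected normal approximation.
        E[W] = n(n+1)/4 = 6*7/4 = 10.5.
        Tie groups: |d|=3 (t=2); sum(t^3 - t) = 6.
        Var[W] = n(n+1)(2n+1)/24 - sum(t^3-t)/48 = 546/24 - 6/48 = 22.625.
        z = (W - E[W]) / sqrt(Var[W]) = (7.5 - 10.5) / 4.7566 = -0.6307.
        Two-sided p = 2*Phi(z) = 0.528233.
Step 6: alpha = 0.05. fail to reject H0.

W+ = 13.5, W- = 7.5, W = min = 7.5, p = 0.528233, fail to reject H0.


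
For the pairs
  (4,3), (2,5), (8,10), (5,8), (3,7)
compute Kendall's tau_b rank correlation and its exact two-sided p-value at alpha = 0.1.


Step 1: Enumerate the 10 unordered pairs (i,j) with i<j and classify each by sign(x_j-x_i) * sign(y_j-y_i).
  (1,2):dx=-2,dy=+2->D; (1,3):dx=+4,dy=+7->C; (1,4):dx=+1,dy=+5->C; (1,5):dx=-1,dy=+4->D
  (2,3):dx=+6,dy=+5->C; (2,4):dx=+3,dy=+3->C; (2,5):dx=+1,dy=+2->C; (3,4):dx=-3,dy=-2->C
  (3,5):dx=-5,dy=-3->C; (4,5):dx=-2,dy=-1->C
Step 2: C = 8, D = 2, total pairs = 10.
Step 3: tau = (C - D)/(n(n-1)/2) = (8 - 2)/10 = 0.600000.
Step 4: Exact two-sided p-value (enumerate n! = 120 permutations of y under H0): p = 0.233333.
Step 5: alpha = 0.1. fail to reject H0.

tau_b = 0.6000 (C=8, D=2), p = 0.233333, fail to reject H0.


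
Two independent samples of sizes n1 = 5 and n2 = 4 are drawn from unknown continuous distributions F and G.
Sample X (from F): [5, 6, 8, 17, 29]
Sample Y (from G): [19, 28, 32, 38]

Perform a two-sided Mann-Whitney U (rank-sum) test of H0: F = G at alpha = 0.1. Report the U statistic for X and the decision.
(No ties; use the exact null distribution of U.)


Step 1: Combine and sort all 9 observations; assign midranks.
sorted (value, group): (5,X), (6,X), (8,X), (17,X), (19,Y), (28,Y), (29,X), (32,Y), (38,Y)
ranks: 5->1, 6->2, 8->3, 17->4, 19->5, 28->6, 29->7, 32->8, 38->9
Step 2: Rank sum for X: R1 = 1 + 2 + 3 + 4 + 7 = 17.
Step 3: U_X = R1 - n1(n1+1)/2 = 17 - 5*6/2 = 17 - 15 = 2.
       U_Y = n1*n2 - U_X = 20 - 2 = 18.
Step 4: No ties, so the exact null distribution of U (based on enumerating the C(9,5) = 126 equally likely rank assignments) gives the two-sided p-value.
Step 5: p-value = 0.063492; compare to alpha = 0.1. reject H0.

U_X = 2, p = 0.063492, reject H0 at alpha = 0.1.


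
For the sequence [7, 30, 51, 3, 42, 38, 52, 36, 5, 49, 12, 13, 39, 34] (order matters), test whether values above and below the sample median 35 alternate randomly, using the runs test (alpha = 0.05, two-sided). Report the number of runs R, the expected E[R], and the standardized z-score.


Step 1: Compute median = 35; label A = above, B = below.
Labels in order: BBABAAAABABBAB  (n_A = 7, n_B = 7)
Step 2: Count runs R = 9.
Step 3: Under H0 (random ordering), E[R] = 2*n_A*n_B/(n_A+n_B) + 1 = 2*7*7/14 + 1 = 8.0000.
        Var[R] = 2*n_A*n_B*(2*n_A*n_B - n_A - n_B) / ((n_A+n_B)^2 * (n_A+n_B-1)) = 8232/2548 = 3.2308.
        SD[R] = 1.7974.
Step 4: Continuity-corrected z = (R - 0.5 - E[R]) / SD[R] = (9 - 0.5 - 8.0000) / 1.7974 = 0.2782.
Step 5: Two-sided p-value via normal approximation = 2*(1 - Phi(|z|)) = 0.780879.
Step 6: alpha = 0.05. fail to reject H0.

R = 9, z = 0.2782, p = 0.780879, fail to reject H0.


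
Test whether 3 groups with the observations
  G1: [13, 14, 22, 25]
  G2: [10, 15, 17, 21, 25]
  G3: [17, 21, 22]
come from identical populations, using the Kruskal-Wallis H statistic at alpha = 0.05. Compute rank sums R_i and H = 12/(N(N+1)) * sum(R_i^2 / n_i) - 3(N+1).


Step 1: Combine all N = 12 observations and assign midranks.
sorted (value, group, rank): (10,G2,1), (13,G1,2), (14,G1,3), (15,G2,4), (17,G2,5.5), (17,G3,5.5), (21,G2,7.5), (21,G3,7.5), (22,G1,9.5), (22,G3,9.5), (25,G1,11.5), (25,G2,11.5)
Step 2: Sum ranks within each group.
R_1 = 26 (n_1 = 4)
R_2 = 29.5 (n_2 = 5)
R_3 = 22.5 (n_3 = 3)
Step 3: H = 12/(N(N+1)) * sum(R_i^2/n_i) - 3(N+1)
     = 12/(12*13) * (26^2/4 + 29.5^2/5 + 22.5^2/3) - 3*13
     = 0.076923 * 511.8 - 39
     = 0.369231.
Step 4: Ties present; correction factor C = 1 - 24/(12^3 - 12) = 0.986014. Corrected H = 0.369231 / 0.986014 = 0.374468.
Step 5: Under H0, H ~ chi^2(2); p-value = 0.829250.
Step 6: alpha = 0.05. fail to reject H0.

H = 0.3745, df = 2, p = 0.829250, fail to reject H0.


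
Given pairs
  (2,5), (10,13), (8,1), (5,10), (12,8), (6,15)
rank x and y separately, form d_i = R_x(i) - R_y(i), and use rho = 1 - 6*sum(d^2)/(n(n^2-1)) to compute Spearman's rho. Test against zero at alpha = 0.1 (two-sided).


Step 1: Rank x and y separately (midranks; no ties here).
rank(x): 2->1, 10->5, 8->4, 5->2, 12->6, 6->3
rank(y): 5->2, 13->5, 1->1, 10->4, 8->3, 15->6
Step 2: d_i = R_x(i) - R_y(i); compute d_i^2.
  (1-2)^2=1, (5-5)^2=0, (4-1)^2=9, (2-4)^2=4, (6-3)^2=9, (3-6)^2=9
sum(d^2) = 32.
Step 3: rho = 1 - 6*32 / (6*(6^2 - 1)) = 1 - 192/210 = 0.085714.
Step 4: Under H0, t = rho * sqrt((n-2)/(1-rho^2)) = 0.1721 ~ t(4).
Step 5: Two-sided p-value from the t-distribution with 4 df = 0.871743.
Step 6: alpha = 0.1. fail to reject H0.

rho = 0.0857, p = 0.871743, fail to reject H0 at alpha = 0.1.


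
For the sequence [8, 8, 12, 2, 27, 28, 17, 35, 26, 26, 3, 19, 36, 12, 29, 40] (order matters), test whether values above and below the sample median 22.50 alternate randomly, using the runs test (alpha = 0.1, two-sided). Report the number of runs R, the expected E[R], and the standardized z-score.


Step 1: Compute median = 22.50; label A = above, B = below.
Labels in order: BBBBAABAAABBABAA  (n_A = 8, n_B = 8)
Step 2: Count runs R = 8.
Step 3: Under H0 (random ordering), E[R] = 2*n_A*n_B/(n_A+n_B) + 1 = 2*8*8/16 + 1 = 9.0000.
        Var[R] = 2*n_A*n_B*(2*n_A*n_B - n_A - n_B) / ((n_A+n_B)^2 * (n_A+n_B-1)) = 14336/3840 = 3.7333.
        SD[R] = 1.9322.
Step 4: Continuity-corrected z = (R + 0.5 - E[R]) / SD[R] = (8 + 0.5 - 9.0000) / 1.9322 = -0.2588.
Step 5: Two-sided p-value via normal approximation = 2*(1 - Phi(|z|)) = 0.795809.
Step 6: alpha = 0.1. fail to reject H0.

R = 8, z = -0.2588, p = 0.795809, fail to reject H0.


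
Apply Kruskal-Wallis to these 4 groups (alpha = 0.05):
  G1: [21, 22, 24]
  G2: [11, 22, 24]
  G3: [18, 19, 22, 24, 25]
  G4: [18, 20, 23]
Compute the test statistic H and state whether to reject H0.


Step 1: Combine all N = 14 observations and assign midranks.
sorted (value, group, rank): (11,G2,1), (18,G3,2.5), (18,G4,2.5), (19,G3,4), (20,G4,5), (21,G1,6), (22,G1,8), (22,G2,8), (22,G3,8), (23,G4,10), (24,G1,12), (24,G2,12), (24,G3,12), (25,G3,14)
Step 2: Sum ranks within each group.
R_1 = 26 (n_1 = 3)
R_2 = 21 (n_2 = 3)
R_3 = 40.5 (n_3 = 5)
R_4 = 17.5 (n_4 = 3)
Step 3: H = 12/(N(N+1)) * sum(R_i^2/n_i) - 3(N+1)
     = 12/(14*15) * (26^2/3 + 21^2/3 + 40.5^2/5 + 17.5^2/3) - 3*15
     = 0.057143 * 802.467 - 45
     = 0.855238.
Step 4: Ties present; correction factor C = 1 - 54/(14^3 - 14) = 0.980220. Corrected H = 0.855238 / 0.980220 = 0.872496.
Step 5: Under H0, H ~ chi^2(3); p-value = 0.832060.
Step 6: alpha = 0.05. fail to reject H0.

H = 0.8725, df = 3, p = 0.832060, fail to reject H0.


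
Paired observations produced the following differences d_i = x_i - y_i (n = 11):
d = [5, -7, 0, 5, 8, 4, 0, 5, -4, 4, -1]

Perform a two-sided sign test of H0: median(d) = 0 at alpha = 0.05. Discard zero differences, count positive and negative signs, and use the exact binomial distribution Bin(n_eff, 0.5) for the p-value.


Step 1: Discard zero differences. Original n = 11; n_eff = number of nonzero differences = 9.
Nonzero differences (with sign): +5, -7, +5, +8, +4, +5, -4, +4, -1
Step 2: Count signs: positive = 6, negative = 3.
Step 3: Under H0: P(positive) = 0.5, so the number of positives S ~ Bin(9, 0.5).
Step 4: Two-sided exact p-value = sum of Bin(9,0.5) probabilities at or below the observed probability = 0.507812.
Step 5: alpha = 0.05. fail to reject H0.

n_eff = 9, pos = 6, neg = 3, p = 0.507812, fail to reject H0.
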